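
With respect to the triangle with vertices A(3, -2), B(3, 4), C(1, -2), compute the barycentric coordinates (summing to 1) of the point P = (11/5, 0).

(4/15, 1/3, 2/5)

Signed area of the reference triangle: [ABC] = ½·(3·(4−(-2)) + 3·(-2−(-2)) + 1·(-2−4)) = ½·(18 + 0 − 6) = 6.
[PBC] = ½·((11/5)·(4−(-2)) + 3·(-2−0) + 1·(0−4)) = ½·(66/5 − 6 − 4) = 8/5, so the A-coordinate is (8/5)/6 = 4/15.
[APC] = ½·(3·(0−(-2)) + (11/5)·(-2−(-2)) + 1·(-2−0)) = ½·(6 + 0 − 2) = 2, so the B-coordinate is 1/3.
[ABP] = ½·(3·(4−0) + 3·(0−(-2)) + (11/5)·(-2−4)) = ½·(12 + 6 − 66/5) = 12/5, so the C-coordinate is 2/5.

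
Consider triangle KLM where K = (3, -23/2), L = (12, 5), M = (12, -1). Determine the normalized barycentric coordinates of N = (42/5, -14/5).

(2/5, 2/5, 1/5)

Signed area of the reference triangle: [KLM] = ½·(3·(5−(-1)) + 12·(-1−(-23/2)) + 12·(-23/2−5)) = ½·(18 + 126 − 198) = -27.
[NLM] = ½·((42/5)·(5−(-1)) + 12·(-1−(-14/5)) + 12·(-14/5−5)) = ½·(252/5 + 108/5 − 468/5) = -54/5, so the K-coordinate is (-54/5)/(-27) = 2/5.
[KNM] = ½·(3·(-14/5−(-1)) + (42/5)·(-1−(-23/2)) + 12·(-23/2−(-14/5))) = ½·(-27/5 + 441/5 − 522/5) = -54/5, so the L-coordinate is 2/5.
[KLN] = ½·(3·(5−(-14/5)) + 12·(-14/5−(-23/2)) + (42/5)·(-23/2−5)) = ½·(117/5 + 522/5 − 693/5) = -27/5, so the M-coordinate is 1/5.
Check: 2/5 + 2/5 + 1/5 = 1.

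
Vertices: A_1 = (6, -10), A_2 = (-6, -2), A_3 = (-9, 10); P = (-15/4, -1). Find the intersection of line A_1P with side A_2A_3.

(-7, 2)

Barycentric coordinates of P with respect to A_1A_2A_3: (1/4, 1/2, 1/4).
On side A_2A_3 the A_1-coordinate is zero; dropping P's A_1-weight 1/4 and renormalizing the remaining 1/2 : 1/4 gives weights 2/3, 1/3 on A_2, A_3.
Q = (2/3)·(-6, -2) + (1/3)·(-9, 10) = (-7, 2).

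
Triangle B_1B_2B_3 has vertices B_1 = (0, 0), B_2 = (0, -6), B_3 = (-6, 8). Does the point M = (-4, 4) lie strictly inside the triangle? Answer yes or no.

Barycentric coordinates of M: (1/9, 2/9, 2/3).
The three coordinates are positive, positive, positive; a point is interior exactly when all three are positive.

yes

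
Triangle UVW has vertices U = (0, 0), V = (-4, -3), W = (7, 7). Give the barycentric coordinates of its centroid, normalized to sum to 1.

(1/3, 1/3, 1/3)

The centroid is the average of the vertices, so each weight is 1/3.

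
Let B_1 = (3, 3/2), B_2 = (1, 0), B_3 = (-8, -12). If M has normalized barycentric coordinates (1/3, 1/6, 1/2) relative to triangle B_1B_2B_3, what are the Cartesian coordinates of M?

M = (1/3)·B_1 + (1/6)·B_2 + (1/2)·B_3.
x-coordinate: (1/3)·3 + (1/6)·1 + (1/2)·(-8) = -17/6.
y-coordinate: (1/3)·(3/2) + (1/6)·0 + (1/2)·(-12) = -11/2.

(-17/6, -11/2)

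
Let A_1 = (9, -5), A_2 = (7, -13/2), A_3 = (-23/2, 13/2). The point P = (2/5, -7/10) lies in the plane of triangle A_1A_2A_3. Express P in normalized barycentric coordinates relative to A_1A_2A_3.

Signed area of the reference triangle: [A_1A_2A_3] = ½·(9·(-13/2−(13/2)) + 7·(13/2−(-5)) + (-23/2)·(-5−(-13/2))) = ½·(-117 + 161/2 − 69/4) = -215/8.
[PA_2A_3] = ½·((2/5)·(-13/2−(13/2)) + 7·(13/2−(-7/10)) + (-23/2)·(-7/10−(-13/2))) = ½·(-26/5 + 252/5 − 667/10) = -43/4, so the A_1-coordinate is (-43/4)/(-215/8) = 2/5.
[A_1PA_3] = ½·(9·(-7/10−(13/2)) + (2/5)·(13/2−(-5)) + (-23/2)·(-5−(-7/10))) = ½·(-324/5 + 23/5 + 989/20) = -43/8, so the A_2-coordinate is 1/5.
[A_1A_2P] = ½·(9·(-13/2−(-7/10)) + 7·(-7/10−(-5)) + (2/5)·(-5−(-13/2))) = ½·(-261/5 + 301/10 + 3/5) = -43/4, so the A_3-coordinate is 2/5.

(2/5, 1/5, 2/5)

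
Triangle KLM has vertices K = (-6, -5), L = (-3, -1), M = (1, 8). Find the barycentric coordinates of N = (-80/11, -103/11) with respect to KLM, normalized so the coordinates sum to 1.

(5/11, 14/11, -8/11)

Signed area of the reference triangle: [KLM] = ½·((-6)·(-1−8) + (-3)·(8−(-5)) + 1·(-5−(-1))) = ½·(54 − 39 − 4) = 11/2.
[NLM] = ½·((-80/11)·(-1−8) + (-3)·(8−(-103/11)) + 1·(-103/11−(-1))) = ½·(720/11 − 573/11 − 92/11) = 5/2, so the K-coordinate is (5/2)/(11/2) = 5/11.
[KNM] = ½·((-6)·(-103/11−8) + (-80/11)·(8−(-5)) + 1·(-5−(-103/11))) = ½·(1146/11 − 1040/11 + 48/11) = 7, so the L-coordinate is 14/11.
[KLN] = ½·((-6)·(-1−(-103/11)) + (-3)·(-103/11−(-5)) + (-80/11)·(-5−(-1))) = ½·(-552/11 + 144/11 + 320/11) = -4, so the M-coordinate is -8/11.
Check: 5/11 + 14/11 − 8/11 = 1.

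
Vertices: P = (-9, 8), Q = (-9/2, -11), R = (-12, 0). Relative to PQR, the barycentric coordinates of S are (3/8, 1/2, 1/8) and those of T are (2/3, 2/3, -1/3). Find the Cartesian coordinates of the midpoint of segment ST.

Barycentric coordinates of the midpoint are the average: (25/48, 7/12, -5/48).
Converting: (25/48)·P + (7/12)·Q + (-5/48)·R = (-97/16, -9/4).

(-97/16, -9/4)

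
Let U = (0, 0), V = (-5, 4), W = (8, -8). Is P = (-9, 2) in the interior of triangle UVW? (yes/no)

no

Barycentric coordinates of P: (-37/4, 7, 13/4).
The three coordinates are negative, positive, positive; a point is interior exactly when all three are positive.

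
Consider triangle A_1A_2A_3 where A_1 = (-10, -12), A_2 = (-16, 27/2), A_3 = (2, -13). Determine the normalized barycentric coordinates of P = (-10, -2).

Signed area of the reference triangle: [A_1A_2A_3] = ½·((-10)·(27/2−(-13)) + (-16)·(-13−(-12)) + 2·(-12−(27/2))) = ½·(-265 + 16 − 51) = -150.
[PA_2A_3] = ½·((-10)·(27/2−(-13)) + (-16)·(-13−(-2)) + 2·(-2−(27/2))) = ½·(-265 + 176 − 31) = -60, so the A_1-coordinate is (-60)/(-150) = 2/5.
[A_1PA_3] = ½·((-10)·(-2−(-13)) + (-10)·(-13−(-12)) + 2·(-12−(-2))) = ½·(-110 + 10 − 20) = -60, so the A_2-coordinate is 2/5.
[A_1A_2P] = ½·((-10)·(27/2−(-2)) + (-16)·(-2−(-12)) + (-10)·(-12−(27/2))) = ½·(-155 − 160 + 255) = -30, so the A_3-coordinate is 1/5.

(2/5, 2/5, 1/5)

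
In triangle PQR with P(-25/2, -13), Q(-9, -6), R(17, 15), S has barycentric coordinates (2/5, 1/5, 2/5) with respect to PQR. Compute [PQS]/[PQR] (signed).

2/5

The signed ratio [PQS]/[PQR] equals the barycentric coordinate of S at vertex R, which is 2/5.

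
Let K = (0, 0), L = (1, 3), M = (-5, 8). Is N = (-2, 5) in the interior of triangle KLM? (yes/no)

yes

Barycentric coordinates of N: (3/23, 9/23, 11/23).
The three coordinates are positive, positive, positive; a point is interior exactly when all three are positive.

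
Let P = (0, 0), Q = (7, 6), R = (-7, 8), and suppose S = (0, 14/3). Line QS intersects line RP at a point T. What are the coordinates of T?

Barycentric coordinates of S with respect to PQR: (1/3, 1/3, 1/3).
On side RP the Q-coordinate is zero; dropping S's Q-weight 1/3 and renormalizing the remaining 1/3 : 1/3 gives weights 1/2, 1/2 on R, P.
T = (1/2)·(-7, 8) + (1/2)·(0, 0) = (-7/2, 4).

(-7/2, 4)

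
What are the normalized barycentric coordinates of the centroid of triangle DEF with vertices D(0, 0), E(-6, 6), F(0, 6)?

(1/3, 1/3, 1/3)

The centroid is the average of the vertices, so each weight is 1/3.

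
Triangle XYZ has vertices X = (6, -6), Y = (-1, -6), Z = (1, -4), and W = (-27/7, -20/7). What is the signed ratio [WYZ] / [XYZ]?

-6/7

[XYZ] = ½·(6·(-6−(-4)) + (-1)·(-4−(-6)) + 1·(-6−(-6))) = ½·(-12 − 2 + 0) = -7.
[WYZ] = ½·((-27/7)·(-6−(-4)) + (-1)·(-4−(-20/7)) + 1·(-20/7−(-6))) = ½·(54/7 + 8/7 + 22/7) = 6, so the ratio is 6/(-7) = -6/7.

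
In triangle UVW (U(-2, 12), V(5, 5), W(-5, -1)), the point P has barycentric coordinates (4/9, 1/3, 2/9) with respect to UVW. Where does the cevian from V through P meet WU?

(-3, 23/3)

Line VP meets WU where the V-coordinate vanishes; zeroing P's V-weight and renormalizing leaves W, U-weights 2/9 : 4/9 → (1/3, 2/3).
So Q = (1/3)·W + (2/3)·U = (-3, 23/3).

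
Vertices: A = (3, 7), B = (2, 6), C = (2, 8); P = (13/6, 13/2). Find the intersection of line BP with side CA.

(5/2, 15/2)

Barycentric coordinates of P with respect to ABC: (1/6, 2/3, 1/6).
On side CA the B-coordinate is zero; dropping P's B-weight 2/3 and renormalizing the remaining 1/6 : 1/6 gives weights 1/2, 1/2 on C, A.
Q = (1/2)·(2, 8) + (1/2)·(3, 7) = (5/2, 15/2).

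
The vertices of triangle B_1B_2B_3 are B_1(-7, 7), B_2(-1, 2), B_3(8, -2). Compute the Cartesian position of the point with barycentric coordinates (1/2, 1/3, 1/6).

M = (1/2)·B_1 + (1/3)·B_2 + (1/6)·B_3.
x-coordinate: (1/2)·(-7) + (1/3)·(-1) + (1/6)·8 = -5/2.
y-coordinate: (1/2)·7 + (1/3)·2 + (1/6)·(-2) = 23/6.

(-5/2, 23/6)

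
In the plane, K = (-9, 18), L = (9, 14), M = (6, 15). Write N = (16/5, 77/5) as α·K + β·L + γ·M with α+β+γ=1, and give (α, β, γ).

(4/15, 2/5, 1/3)

Signed area of the reference triangle: [KLM] = ½·((-9)·(14−15) + 9·(15−18) + 6·(18−14)) = ½·(9 − 27 + 24) = 3.
[NLM] = ½·((16/5)·(14−15) + 9·(15−(77/5)) + 6·(77/5−14)) = ½·(-16/5 − 18/5 + 42/5) = 4/5, so the K-coordinate is (4/5)/3 = 4/15.
[KNM] = ½·((-9)·(77/5−15) + (16/5)·(15−18) + 6·(18−(77/5))) = ½·(-18/5 − 48/5 + 78/5) = 6/5, so the L-coordinate is 2/5.
[KLN] = ½·((-9)·(14−(77/5)) + 9·(77/5−18) + (16/5)·(18−14)) = ½·(63/5 − 117/5 + 64/5) = 1, so the M-coordinate is 1/3.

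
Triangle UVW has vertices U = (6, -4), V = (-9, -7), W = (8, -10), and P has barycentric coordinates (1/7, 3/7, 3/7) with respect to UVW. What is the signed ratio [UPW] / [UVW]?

3/7

The signed ratio [UPW]/[UVW] equals the barycentric coordinate of P at vertex V, which is 3/7.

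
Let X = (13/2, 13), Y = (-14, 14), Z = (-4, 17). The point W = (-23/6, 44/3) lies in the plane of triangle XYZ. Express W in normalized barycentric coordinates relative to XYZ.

Signed area of the reference triangle: [XYZ] = ½·((13/2)·(14−17) + (-14)·(17−13) + (-4)·(13−14)) = ½·(-39/2 − 56 + 4) = -143/4.
[WYZ] = ½·((-23/6)·(14−17) + (-14)·(17−(44/3)) + (-4)·(44/3−14)) = ½·(23/2 − 98/3 − 8/3) = -143/12, so the X-coordinate is (-143/12)/(-143/4) = 1/3.
[XWZ] = ½·((13/2)·(44/3−17) + (-23/6)·(17−13) + (-4)·(13−(44/3))) = ½·(-91/6 − 46/3 + 20/3) = -143/12, so the Y-coordinate is 1/3.
[XYW] = ½·((13/2)·(14−(44/3)) + (-14)·(44/3−13) + (-23/6)·(13−14)) = ½·(-13/3 − 70/3 + 23/6) = -143/12, so the Z-coordinate is 1/3.
Check: 1/3 + 1/3 + 1/3 = 1.

(1/3, 1/3, 1/3)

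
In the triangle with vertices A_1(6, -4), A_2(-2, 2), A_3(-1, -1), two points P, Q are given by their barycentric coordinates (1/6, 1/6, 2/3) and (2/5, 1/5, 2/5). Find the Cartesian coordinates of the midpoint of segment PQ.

(4/5, -13/10)

Barycentric coordinates of the midpoint are the average: (17/60, 11/60, 8/15).
Converting: (17/60)·A_1 + (11/60)·A_2 + (8/15)·A_3 = (4/5, -13/10).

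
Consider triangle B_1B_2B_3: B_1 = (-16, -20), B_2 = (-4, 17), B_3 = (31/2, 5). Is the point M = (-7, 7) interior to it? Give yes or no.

yes

Barycentric coordinates of M: (154/577, 417/577, 6/577).
The three coordinates are positive, positive, positive; a point is interior exactly when all three are positive.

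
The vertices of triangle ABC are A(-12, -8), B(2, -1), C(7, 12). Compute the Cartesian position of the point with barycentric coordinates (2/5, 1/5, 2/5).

(-8/5, 7/5)

P = (2/5)·A + (1/5)·B + (2/5)·C.
x-coordinate: (2/5)·(-12) + (1/5)·2 + (2/5)·7 = -8/5.
y-coordinate: (2/5)·(-8) + (1/5)·(-1) + (2/5)·12 = 7/5.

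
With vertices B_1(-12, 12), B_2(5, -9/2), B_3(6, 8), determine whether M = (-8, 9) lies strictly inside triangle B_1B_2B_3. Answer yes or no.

Barycentric coordinates of M: (176/229, 38/229, 15/229).
The three coordinates are positive, positive, positive; a point is interior exactly when all three are positive.

yes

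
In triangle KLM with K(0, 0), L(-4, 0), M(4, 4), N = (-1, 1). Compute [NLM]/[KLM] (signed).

[KLM] = ½·(0·(0−4) + (-4)·(4−0) + 4·(0−0)) = ½·(0 − 16 + 0) = -8.
[NLM] = ½·((-1)·(0−4) + (-4)·(4−1) + 4·(1−0)) = ½·(4 − 12 + 4) = -2, so the ratio is (-2)/(-8) = 1/4.

1/4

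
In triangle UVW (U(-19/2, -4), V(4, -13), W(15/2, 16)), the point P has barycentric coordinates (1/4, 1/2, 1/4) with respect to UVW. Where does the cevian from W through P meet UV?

Line WP meets UV where the W-coordinate vanishes; zeroing P's W-weight and renormalizing leaves U, V-weights 1/4 : 1/2 → (1/3, 2/3).
So Q = (1/3)·U + (2/3)·V = (-1/2, -10).

(-1/2, -10)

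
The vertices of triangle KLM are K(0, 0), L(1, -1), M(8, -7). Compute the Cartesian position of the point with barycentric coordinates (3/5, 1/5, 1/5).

(9/5, -8/5)

N = (3/5)·K + (1/5)·L + (1/5)·M.
x-coordinate: (3/5)·0 + (1/5)·1 + (1/5)·8 = 9/5.
y-coordinate: (3/5)·0 + (1/5)·(-1) + (1/5)·(-7) = -8/5.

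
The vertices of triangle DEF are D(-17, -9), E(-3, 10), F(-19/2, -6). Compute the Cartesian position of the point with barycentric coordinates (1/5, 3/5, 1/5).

(-71/10, 3)

G = (1/5)·D + (3/5)·E + (1/5)·F.
x-coordinate: (1/5)·(-17) + (3/5)·(-3) + (1/5)·(-19/2) = -71/10.
y-coordinate: (1/5)·(-9) + (3/5)·10 + (1/5)·(-6) = 3.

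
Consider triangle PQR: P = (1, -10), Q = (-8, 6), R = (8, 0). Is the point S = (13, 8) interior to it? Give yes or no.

no

Barycentric coordinates of S: (-79/101, 3/101, 177/101).
The three coordinates are negative, positive, positive; a point is interior exactly when all three are positive.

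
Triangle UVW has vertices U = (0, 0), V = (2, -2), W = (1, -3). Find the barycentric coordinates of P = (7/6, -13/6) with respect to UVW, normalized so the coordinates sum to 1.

Signed area of the reference triangle: [UVW] = ½·(0·(-2−(-3)) + 2·(-3−0) + 1·(0−(-2))) = ½·(0 − 6 + 2) = -2.
[PVW] = ½·((7/6)·(-2−(-3)) + 2·(-3−(-13/6)) + 1·(-13/6−(-2))) = ½·(7/6 − 5/3 − 1/6) = -1/3, so the U-coordinate is (-1/3)/(-2) = 1/6.
[UPW] = ½·(0·(-13/6−(-3)) + (7/6)·(-3−0) + 1·(0−(-13/6))) = ½·(0 − 7/2 + 13/6) = -2/3, so the V-coordinate is 1/3.
[UVP] = ½·(0·(-2−(-13/6)) + 2·(-13/6−0) + (7/6)·(0−(-2))) = ½·(0 − 13/3 + 7/3) = -1, so the W-coordinate is 1/2.
Check: 1/6 + 1/3 + 1/2 = 1.

(1/6, 1/3, 1/2)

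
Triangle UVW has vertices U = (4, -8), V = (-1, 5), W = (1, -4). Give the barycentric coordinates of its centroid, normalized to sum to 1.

(1/3, 1/3, 1/3)

The centroid is the average of the vertices, so each weight is 1/3.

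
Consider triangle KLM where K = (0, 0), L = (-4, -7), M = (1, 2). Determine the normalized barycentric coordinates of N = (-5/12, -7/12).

Signed area of the reference triangle: [KLM] = ½·(0·(-7−2) + (-4)·(2−0) + 1·(0−(-7))) = ½·(0 − 8 + 7) = -1/2.
[NLM] = ½·((-5/12)·(-7−2) + (-4)·(2−(-7/12)) + 1·(-7/12−(-7))) = ½·(15/4 − 31/3 + 77/12) = -1/12, so the K-coordinate is (-1/12)/(-1/2) = 1/6.
[KNM] = ½·(0·(-7/12−2) + (-5/12)·(2−0) + 1·(0−(-7/12))) = ½·(0 − 5/6 + 7/12) = -1/8, so the L-coordinate is 1/4.
[KLN] = ½·(0·(-7−(-7/12)) + (-4)·(-7/12−0) + (-5/12)·(0−(-7))) = ½·(0 + 7/3 − 35/12) = -7/24, so the M-coordinate is 7/12.

(1/6, 1/4, 7/12)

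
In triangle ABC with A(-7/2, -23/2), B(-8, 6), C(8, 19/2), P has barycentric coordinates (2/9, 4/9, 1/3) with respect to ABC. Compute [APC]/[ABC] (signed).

The signed ratio [APC]/[ABC] equals the barycentric coordinate of P at vertex B, which is 4/9.

4/9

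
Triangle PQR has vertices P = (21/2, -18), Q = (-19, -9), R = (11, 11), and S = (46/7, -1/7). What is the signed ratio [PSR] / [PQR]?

1/7

[PQR] = ½·((21/2)·(-9−11) + (-19)·(11−(-18)) + 11·(-18−(-9))) = ½·(-210 − 551 − 99) = -430.
[PSR] = ½·((21/2)·(-1/7−11) + (46/7)·(11−(-18)) + 11·(-18−(-1/7))) = ½·(-117 + 1334/7 − 1375/7) = -430/7, so the ratio is (-430/7)/(-430) = 1/7.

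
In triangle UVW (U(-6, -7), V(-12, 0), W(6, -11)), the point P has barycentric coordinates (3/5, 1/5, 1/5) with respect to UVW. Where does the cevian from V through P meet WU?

(-3, -8)

Line VP meets WU where the V-coordinate vanishes; zeroing P's V-weight and renormalizing leaves W, U-weights 1/5 : 3/5 → (1/4, 3/4).
So Q = (1/4)·W + (3/4)·U = (-3, -8).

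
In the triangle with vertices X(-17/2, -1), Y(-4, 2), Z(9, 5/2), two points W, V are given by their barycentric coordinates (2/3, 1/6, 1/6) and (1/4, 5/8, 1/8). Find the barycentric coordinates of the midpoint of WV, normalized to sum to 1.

(11/24, 19/48, 7/48)

Since both coordinate triples sum to 1, the midpoint's barycentrics are the componentwise average.
(2/3+1/4)/2 = 11/24; similarly 19/48 and 7/48.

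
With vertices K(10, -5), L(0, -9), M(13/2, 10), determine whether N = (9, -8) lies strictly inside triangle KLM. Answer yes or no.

Barycentric coordinates of N: (329/328, 51/328, -13/82).
The three coordinates are positive, positive, negative; a point is interior exactly when all three are positive.

no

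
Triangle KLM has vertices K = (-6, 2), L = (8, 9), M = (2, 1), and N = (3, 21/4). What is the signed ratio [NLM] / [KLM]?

[KLM] = ½·((-6)·(9−1) + 8·(1−2) + 2·(2−9)) = ½·(-48 − 8 − 14) = -35.
[NLM] = ½·(3·(9−1) + 8·(1−(21/4)) + 2·(21/4−9)) = ½·(24 − 34 − 15/2) = -35/4, so the ratio is (-35/4)/(-35) = 1/4.

1/4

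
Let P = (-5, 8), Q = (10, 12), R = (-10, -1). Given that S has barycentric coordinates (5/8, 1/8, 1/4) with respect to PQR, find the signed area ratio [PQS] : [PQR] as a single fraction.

The signed ratio [PQS]/[PQR] equals the barycentric coordinate of S at vertex R, which is 1/4.

1/4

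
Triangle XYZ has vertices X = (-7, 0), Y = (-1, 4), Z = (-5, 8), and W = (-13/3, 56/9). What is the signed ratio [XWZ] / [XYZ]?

2/9

[XYZ] = ½·((-7)·(4−8) + (-1)·(8−0) + (-5)·(0−4)) = ½·(28 − 8 + 20) = 20.
[XWZ] = ½·((-7)·(56/9−8) + (-13/3)·(8−0) + (-5)·(0−(56/9))) = ½·(112/9 − 104/3 + 280/9) = 40/9, so the ratio is (40/9)/20 = 2/9.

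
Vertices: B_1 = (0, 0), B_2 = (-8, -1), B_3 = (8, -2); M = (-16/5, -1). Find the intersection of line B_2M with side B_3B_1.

Barycentric coordinates of M with respect to B_1B_2B_3: (1/5, 3/5, 1/5).
On side B_3B_1 the B_2-coordinate is zero; dropping M's B_2-weight 3/5 and renormalizing the remaining 1/5 : 1/5 gives weights 1/2, 1/2 on B_3, B_1.
N = (1/2)·(8, -2) + (1/2)·(0, 0) = (4, -1).

(4, -1)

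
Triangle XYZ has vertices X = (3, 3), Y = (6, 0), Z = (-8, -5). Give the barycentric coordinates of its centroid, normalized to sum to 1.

(1/3, 1/3, 1/3)

The centroid is the average of the vertices, so each weight is 1/3.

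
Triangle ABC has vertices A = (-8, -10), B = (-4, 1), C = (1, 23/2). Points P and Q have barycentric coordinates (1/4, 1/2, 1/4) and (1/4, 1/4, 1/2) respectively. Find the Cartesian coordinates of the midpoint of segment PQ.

Barycentric coordinates of the midpoint are the average: (1/4, 3/8, 3/8).
Converting: (1/4)·A + (3/8)·B + (3/8)·C = (-25/8, 35/16).

(-25/8, 35/16)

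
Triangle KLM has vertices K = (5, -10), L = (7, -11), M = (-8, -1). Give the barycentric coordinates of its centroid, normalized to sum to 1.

The centroid is the average of the vertices, so each weight is 1/3.

(1/3, 1/3, 1/3)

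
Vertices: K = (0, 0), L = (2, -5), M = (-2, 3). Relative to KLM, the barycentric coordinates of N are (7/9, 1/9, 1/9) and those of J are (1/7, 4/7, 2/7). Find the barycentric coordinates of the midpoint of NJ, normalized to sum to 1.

(29/63, 43/126, 25/126)

Since both coordinate triples sum to 1, the midpoint's barycentrics are the componentwise average.
(7/9+1/7)/2 = 29/63; similarly 43/126 and 25/126.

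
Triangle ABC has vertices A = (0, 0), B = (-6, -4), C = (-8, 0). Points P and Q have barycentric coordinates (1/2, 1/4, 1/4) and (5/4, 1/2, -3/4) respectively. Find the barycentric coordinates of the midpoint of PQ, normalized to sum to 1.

Since both coordinate triples sum to 1, the midpoint's barycentrics are the componentwise average.
(1/2+5/4)/2 = 7/8; similarly 3/8 and -1/4.

(7/8, 3/8, -1/4)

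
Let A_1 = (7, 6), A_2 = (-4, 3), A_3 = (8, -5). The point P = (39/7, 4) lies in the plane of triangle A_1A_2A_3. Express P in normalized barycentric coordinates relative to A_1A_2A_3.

Signed area of the reference triangle: [A_1A_2A_3] = ½·(7·(3−(-5)) + (-4)·(-5−6) + 8·(6−3)) = ½·(56 + 44 + 24) = 62.
[PA_2A_3] = ½·((39/7)·(3−(-5)) + (-4)·(-5−4) + 8·(4−3)) = ½·(312/7 + 36 + 8) = 310/7, so the A_1-coordinate is (310/7)/62 = 5/7.
[A_1PA_3] = ½·(7·(4−(-5)) + (39/7)·(-5−6) + 8·(6−4)) = ½·(63 − 429/7 + 16) = 62/7, so the A_2-coordinate is 1/7.
[A_1A_2P] = ½·(7·(3−4) + (-4)·(4−6) + (39/7)·(6−3)) = ½·(-7 + 8 + 117/7) = 62/7, so the A_3-coordinate is 1/7.

(5/7, 1/7, 1/7)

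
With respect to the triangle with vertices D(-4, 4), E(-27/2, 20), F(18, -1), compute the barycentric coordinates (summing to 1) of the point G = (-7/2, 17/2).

Signed area of the reference triangle: [DEF] = ½·((-4)·(20−(-1)) + (-27/2)·(-1−4) + 18·(4−20)) = ½·(-84 + 135/2 − 288) = -609/4.
[GEF] = ½·((-7/2)·(20−(-1)) + (-27/2)·(-1−(17/2)) + 18·(17/2−20)) = ½·(-147/2 + 513/4 − 207) = -609/8, so the D-coordinate is (-609/8)/(-609/4) = 1/2.
[DGF] = ½·((-4)·(17/2−(-1)) + (-7/2)·(-1−4) + 18·(4−(17/2))) = ½·(-38 + 35/2 − 81) = -203/4, so the E-coordinate is 1/3.
[DEG] = ½·((-4)·(20−(17/2)) + (-27/2)·(17/2−4) + (-7/2)·(4−20)) = ½·(-46 − 243/4 + 56) = -203/8, so the F-coordinate is 1/6.
Check: 1/2 + 1/3 + 1/6 = 1.

(1/2, 1/3, 1/6)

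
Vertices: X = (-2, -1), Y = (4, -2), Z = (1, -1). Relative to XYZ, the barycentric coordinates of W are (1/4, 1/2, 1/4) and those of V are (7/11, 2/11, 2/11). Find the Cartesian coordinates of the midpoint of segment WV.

Barycentric coordinates of the midpoint are the average: (39/88, 15/44, 19/88).
Converting: (39/88)·X + (15/44)·Y + (19/88)·Z = (61/88, -59/44).

(61/88, -59/44)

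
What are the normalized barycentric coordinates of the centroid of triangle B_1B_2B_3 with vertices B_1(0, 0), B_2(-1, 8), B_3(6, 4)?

The centroid is the average of the vertices, so each weight is 1/3.

(1/3, 1/3, 1/3)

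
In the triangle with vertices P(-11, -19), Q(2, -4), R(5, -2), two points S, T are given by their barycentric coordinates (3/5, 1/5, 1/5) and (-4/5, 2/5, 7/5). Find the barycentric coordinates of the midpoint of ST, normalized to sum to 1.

(-1/10, 3/10, 4/5)

Since both coordinate triples sum to 1, the midpoint's barycentrics are the componentwise average.
(3/5+-4/5)/2 = -1/10; similarly 3/10 and 4/5.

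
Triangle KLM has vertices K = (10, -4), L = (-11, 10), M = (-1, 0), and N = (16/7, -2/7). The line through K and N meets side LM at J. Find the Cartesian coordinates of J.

Barycentric coordinates of N with respect to KLM: (3/7, 1/7, 3/7).
On side LM the K-coordinate is zero; dropping N's K-weight 3/7 and renormalizing the remaining 1/7 : 3/7 gives weights 1/4, 3/4 on L, M.
J = (1/4)·(-11, 10) + (3/4)·(-1, 0) = (-7/2, 5/2).

(-7/2, 5/2)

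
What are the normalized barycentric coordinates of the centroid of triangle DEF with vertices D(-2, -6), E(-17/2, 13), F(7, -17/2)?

The centroid is the average of the vertices, so each weight is 1/3.

(1/3, 1/3, 1/3)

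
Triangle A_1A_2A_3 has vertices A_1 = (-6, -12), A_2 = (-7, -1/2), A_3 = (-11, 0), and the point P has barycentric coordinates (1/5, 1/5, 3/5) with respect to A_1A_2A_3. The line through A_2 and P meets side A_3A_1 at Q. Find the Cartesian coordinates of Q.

Line A_2P meets A_3A_1 where the A_2-coordinate vanishes; zeroing P's A_2-weight and renormalizing leaves A_3, A_1-weights 3/5 : 1/5 → (3/4, 1/4).
So Q = (3/4)·A_3 + (1/4)·A_1 = (-39/4, -3).

(-39/4, -3)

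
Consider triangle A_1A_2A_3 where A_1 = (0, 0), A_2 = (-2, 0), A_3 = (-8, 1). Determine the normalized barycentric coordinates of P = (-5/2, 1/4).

(1/2, 1/4, 1/4)

Signed area of the reference triangle: [A_1A_2A_3] = ½·(0·(0−1) + (-2)·(1−0) + (-8)·(0−0)) = ½·(0 − 2 + 0) = -1.
[PA_2A_3] = ½·((-5/2)·(0−1) + (-2)·(1−(1/4)) + (-8)·(1/4−0)) = ½·(5/2 − 3/2 − 2) = -1/2, so the A_1-coordinate is (-1/2)/(-1) = 1/2.
[A_1PA_3] = ½·(0·(1/4−1) + (-5/2)·(1−0) + (-8)·(0−(1/4))) = ½·(0 − 5/2 + 2) = -1/4, so the A_2-coordinate is 1/4.
[A_1A_2P] = ½·(0·(0−(1/4)) + (-2)·(1/4−0) + (-5/2)·(0−0)) = ½·(0 − 1/2 + 0) = -1/4, so the A_3-coordinate is 1/4.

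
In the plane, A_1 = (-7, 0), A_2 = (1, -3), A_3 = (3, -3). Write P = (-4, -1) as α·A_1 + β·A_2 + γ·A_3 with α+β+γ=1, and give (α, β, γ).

(2/3, 1/6, 1/6)

Signed area of the reference triangle: [A_1A_2A_3] = ½·((-7)·(-3−(-3)) + 1·(-3−0) + 3·(0−(-3))) = ½·(0 − 3 + 9) = 3.
[PA_2A_3] = ½·((-4)·(-3−(-3)) + 1·(-3−(-1)) + 3·(-1−(-3))) = ½·(0 − 2 + 6) = 2, so the A_1-coordinate is 2/3 = 2/3.
[A_1PA_3] = ½·((-7)·(-1−(-3)) + (-4)·(-3−0) + 3·(0−(-1))) = ½·(-14 + 12 + 3) = 1/2, so the A_2-coordinate is 1/6.
[A_1A_2P] = ½·((-7)·(-3−(-1)) + 1·(-1−0) + (-4)·(0−(-3))) = ½·(14 − 1 − 12) = 1/2, so the A_3-coordinate is 1/6.
Check: 2/3 + 1/6 + 1/6 = 1.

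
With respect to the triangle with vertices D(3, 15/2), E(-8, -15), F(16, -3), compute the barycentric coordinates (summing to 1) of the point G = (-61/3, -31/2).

(1/3, 4/3, -2/3)

Signed area of the reference triangle: [DEF] = ½·(3·(-15−(-3)) + (-8)·(-3−(15/2)) + 16·(15/2−(-15))) = ½·(-36 + 84 + 360) = 204.
[GEF] = ½·((-61/3)·(-15−(-3)) + (-8)·(-3−(-31/2)) + 16·(-31/2−(-15))) = ½·(244 − 100 − 8) = 68, so the D-coordinate is 68/204 = 1/3.
[DGF] = ½·(3·(-31/2−(-3)) + (-61/3)·(-3−(15/2)) + 16·(15/2−(-31/2))) = ½·(-75/2 + 427/2 + 368) = 272, so the E-coordinate is 4/3.
[DEG] = ½·(3·(-15−(-31/2)) + (-8)·(-31/2−(15/2)) + (-61/3)·(15/2−(-15))) = ½·(3/2 + 184 − 915/2) = -136, so the F-coordinate is -2/3.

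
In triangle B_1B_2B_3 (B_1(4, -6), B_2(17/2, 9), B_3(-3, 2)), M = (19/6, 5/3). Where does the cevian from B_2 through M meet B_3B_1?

Barycentric coordinates of M with respect to B_1B_2B_3: (1/3, 1/3, 1/3).
On side B_3B_1 the B_2-coordinate is zero; dropping M's B_2-weight 1/3 and renormalizing the remaining 1/3 : 1/3 gives weights 1/2, 1/2 on B_3, B_1.
N = (1/2)·(-3, 2) + (1/2)·(4, -6) = (1/2, -2).

(1/2, -2)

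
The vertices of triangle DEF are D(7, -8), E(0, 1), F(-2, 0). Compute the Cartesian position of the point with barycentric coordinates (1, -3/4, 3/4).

G = 1·D + (-3/4)·E + (3/4)·F.
x-coordinate: 1·7 + (-3/4)·0 + (3/4)·(-2) = 11/2.
y-coordinate: 1·(-8) + (-3/4)·1 + (3/4)·0 = -35/4.

(11/2, -35/4)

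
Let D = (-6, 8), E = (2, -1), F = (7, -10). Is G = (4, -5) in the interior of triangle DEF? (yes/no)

yes

Barycentric coordinates of G: (2/27, 11/27, 14/27).
The three coordinates are positive, positive, positive; a point is interior exactly when all three are positive.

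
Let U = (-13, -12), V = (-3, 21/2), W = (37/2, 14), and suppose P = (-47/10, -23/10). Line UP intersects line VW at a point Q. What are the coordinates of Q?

Barycentric coordinates of P with respect to UVW: (3/5, 1/5, 1/5).
On side VW the U-coordinate is zero; dropping P's U-weight 3/5 and renormalizing the remaining 1/5 : 1/5 gives weights 1/2, 1/2 on V, W.
Q = (1/2)·(-3, 21/2) + (1/2)·(37/2, 14) = (31/4, 49/4).

(31/4, 49/4)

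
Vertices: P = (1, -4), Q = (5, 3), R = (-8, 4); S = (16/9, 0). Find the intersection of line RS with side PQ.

Barycentric coordinates of S with respect to PQR: (4/9, 4/9, 1/9).
On side PQ the R-coordinate is zero; dropping S's R-weight 1/9 and renormalizing the remaining 4/9 : 4/9 gives weights 1/2, 1/2 on P, Q.
T = (1/2)·(1, -4) + (1/2)·(5, 3) = (3, -1/2).

(3, -1/2)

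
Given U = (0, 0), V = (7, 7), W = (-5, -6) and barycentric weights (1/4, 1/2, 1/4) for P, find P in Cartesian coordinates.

(9/4, 2)

P = (1/4)·U + (1/2)·V + (1/4)·W.
x-coordinate: (1/4)·0 + (1/2)·7 + (1/4)·(-5) = 9/4.
y-coordinate: (1/4)·0 + (1/2)·7 + (1/4)·(-6) = 2.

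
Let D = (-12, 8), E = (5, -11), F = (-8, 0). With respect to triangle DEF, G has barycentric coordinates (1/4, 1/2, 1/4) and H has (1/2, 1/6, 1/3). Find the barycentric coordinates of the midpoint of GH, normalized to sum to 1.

(3/8, 1/3, 7/24)

Since both coordinate triples sum to 1, the midpoint's barycentrics are the componentwise average.
(1/4+1/2)/2 = 3/8; similarly 1/3 and 7/24.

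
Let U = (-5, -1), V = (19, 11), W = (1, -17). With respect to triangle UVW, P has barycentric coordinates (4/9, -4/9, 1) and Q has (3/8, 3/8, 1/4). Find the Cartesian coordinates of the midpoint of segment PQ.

(-25/12, -137/12)

Barycentric coordinates of the midpoint are the average: (59/144, -5/144, 5/8).
Converting: (59/144)·U + (-5/144)·V + (5/8)·W = (-25/12, -137/12).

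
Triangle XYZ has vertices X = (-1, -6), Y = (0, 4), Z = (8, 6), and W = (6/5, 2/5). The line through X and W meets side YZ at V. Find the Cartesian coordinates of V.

Barycentric coordinates of W with respect to XYZ: (2/5, 2/5, 1/5).
On side YZ the X-coordinate is zero; dropping W's X-weight 2/5 and renormalizing the remaining 2/5 : 1/5 gives weights 2/3, 1/3 on Y, Z.
V = (2/3)·(0, 4) + (1/3)·(8, 6) = (8/3, 14/3).

(8/3, 14/3)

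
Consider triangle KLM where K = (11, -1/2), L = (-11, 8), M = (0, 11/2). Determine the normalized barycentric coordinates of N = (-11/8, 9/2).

(3/8, 1/2, 1/8)

Signed area of the reference triangle: [KLM] = ½·(11·(8−(11/2)) + (-11)·(11/2−(-1/2)) + 0·(-1/2−8)) = ½·(55/2 − 66 + 0) = -77/4.
[NLM] = ½·((-11/8)·(8−(11/2)) + (-11)·(11/2−(9/2)) + 0·(9/2−8)) = ½·(-55/16 − 11 + 0) = -231/32, so the K-coordinate is (-231/32)/(-77/4) = 3/8.
[KNM] = ½·(11·(9/2−(11/2)) + (-11/8)·(11/2−(-1/2)) + 0·(-1/2−(9/2))) = ½·(-11 − 33/4 + 0) = -77/8, so the L-coordinate is 1/2.
[KLN] = ½·(11·(8−(9/2)) + (-11)·(9/2−(-1/2)) + (-11/8)·(-1/2−8)) = ½·(77/2 − 55 + 187/16) = -77/32, so the M-coordinate is 1/8.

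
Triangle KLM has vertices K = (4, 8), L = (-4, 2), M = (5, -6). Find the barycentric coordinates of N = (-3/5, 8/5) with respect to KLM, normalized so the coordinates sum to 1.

Signed area of the reference triangle: [KLM] = ½·(4·(2−(-6)) + (-4)·(-6−8) + 5·(8−2)) = ½·(32 + 56 + 30) = 59.
[NLM] = ½·((-3/5)·(2−(-6)) + (-4)·(-6−(8/5)) + 5·(8/5−2)) = ½·(-24/5 + 152/5 − 2) = 59/5, so the K-coordinate is (59/5)/59 = 1/5.
[KNM] = ½·(4·(8/5−(-6)) + (-3/5)·(-6−8) + 5·(8−(8/5))) = ½·(152/5 + 42/5 + 32) = 177/5, so the L-coordinate is 3/5.
[KLN] = ½·(4·(2−(8/5)) + (-4)·(8/5−8) + (-3/5)·(8−2)) = ½·(8/5 + 128/5 − 18/5) = 59/5, so the M-coordinate is 1/5.
Check: 1/5 + 3/5 + 1/5 = 1.

(1/5, 3/5, 1/5)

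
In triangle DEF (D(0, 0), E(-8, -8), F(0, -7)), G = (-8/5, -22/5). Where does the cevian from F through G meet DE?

(-8/3, -8/3)

Barycentric coordinates of G with respect to DEF: (2/5, 1/5, 2/5).
On side DE the F-coordinate is zero; dropping G's F-weight 2/5 and renormalizing the remaining 2/5 : 1/5 gives weights 2/3, 1/3 on D, E.
H = (2/3)·(0, 0) + (1/3)·(-8, -8) = (-8/3, -8/3).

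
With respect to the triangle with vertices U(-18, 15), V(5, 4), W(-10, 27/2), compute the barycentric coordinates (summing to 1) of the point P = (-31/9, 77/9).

(2/9, 5/9, 2/9)

Signed area of the reference triangle: [UVW] = ½·((-18)·(4−(27/2)) + 5·(27/2−15) + (-10)·(15−4)) = ½·(171 − 15/2 − 110) = 107/4.
[PVW] = ½·((-31/9)·(4−(27/2)) + 5·(27/2−(77/9)) + (-10)·(77/9−4)) = ½·(589/18 + 445/18 − 410/9) = 107/18, so the U-coordinate is (107/18)/(107/4) = 2/9.
[UPW] = ½·((-18)·(77/9−(27/2)) + (-31/9)·(27/2−15) + (-10)·(15−(77/9))) = ½·(89 + 31/6 − 580/9) = 535/36, so the V-coordinate is 5/9.
[UVP] = ½·((-18)·(4−(77/9)) + 5·(77/9−15) + (-31/9)·(15−4)) = ½·(82 − 290/9 − 341/9) = 107/18, so the W-coordinate is 2/9.
Check: 2/9 + 5/9 + 2/9 = 1.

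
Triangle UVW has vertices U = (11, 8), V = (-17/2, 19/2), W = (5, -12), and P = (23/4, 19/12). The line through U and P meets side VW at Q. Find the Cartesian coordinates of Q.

Barycentric coordinates of P with respect to UVW: (1/2, 1/6, 1/3).
On side VW the U-coordinate is zero; dropping P's U-weight 1/2 and renormalizing the remaining 1/6 : 1/3 gives weights 1/3, 2/3 on V, W.
Q = (1/3)·(-17/2, 19/2) + (2/3)·(5, -12) = (1/2, -29/6).

(1/2, -29/6)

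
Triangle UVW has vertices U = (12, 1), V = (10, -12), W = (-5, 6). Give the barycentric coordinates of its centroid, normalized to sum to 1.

(1/3, 1/3, 1/3)

The centroid is the average of the vertices, so each weight is 1/3.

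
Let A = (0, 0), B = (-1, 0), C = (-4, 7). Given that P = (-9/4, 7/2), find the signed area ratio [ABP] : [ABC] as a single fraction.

[ABC] = ½·(0·(0−7) + (-1)·(7−0) + (-4)·(0−0)) = ½·(0 − 7 + 0) = -7/2.
[ABP] = ½·(0·(0−(7/2)) + (-1)·(7/2−0) + (-9/4)·(0−0)) = ½·(0 − 7/2 + 0) = -7/4, so the ratio is (-7/4)/(-7/2) = 1/2.

1/2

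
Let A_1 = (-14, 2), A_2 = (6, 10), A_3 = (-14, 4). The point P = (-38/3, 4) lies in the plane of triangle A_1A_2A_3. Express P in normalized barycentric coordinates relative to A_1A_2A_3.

(1/5, 1/15, 11/15)

Signed area of the reference triangle: [A_1A_2A_3] = ½·((-14)·(10−4) + 6·(4−2) + (-14)·(2−10)) = ½·(-84 + 12 + 112) = 20.
[PA_2A_3] = ½·((-38/3)·(10−4) + 6·(4−4) + (-14)·(4−10)) = ½·(-76 + 0 + 84) = 4, so the A_1-coordinate is 4/20 = 1/5.
[A_1PA_3] = ½·((-14)·(4−4) + (-38/3)·(4−2) + (-14)·(2−4)) = ½·(0 − 76/3 + 28) = 4/3, so the A_2-coordinate is 1/15.
[A_1A_2P] = ½·((-14)·(10−4) + 6·(4−2) + (-38/3)·(2−10)) = ½·(-84 + 12 + 304/3) = 44/3, so the A_3-coordinate is 11/15.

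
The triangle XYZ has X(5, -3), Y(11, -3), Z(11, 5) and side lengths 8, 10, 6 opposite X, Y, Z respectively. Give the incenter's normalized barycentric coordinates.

The incenter has barycentric coordinates proportional to the opposite side lengths: (8 : 10 : 6).
Normalizing by 8+10+6 = 24 gives (1/3, 5/12, 1/4).

(1/3, 5/12, 1/4)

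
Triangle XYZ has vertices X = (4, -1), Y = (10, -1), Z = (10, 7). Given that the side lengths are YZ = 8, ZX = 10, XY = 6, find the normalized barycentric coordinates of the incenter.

The incenter has barycentric coordinates proportional to the opposite side lengths: (8 : 10 : 6).
Normalizing by 8+10+6 = 24 gives (1/3, 5/12, 1/4).

(1/3, 5/12, 1/4)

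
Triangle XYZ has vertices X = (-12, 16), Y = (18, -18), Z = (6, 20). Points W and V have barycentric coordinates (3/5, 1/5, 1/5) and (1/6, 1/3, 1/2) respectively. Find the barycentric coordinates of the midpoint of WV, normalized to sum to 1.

(23/60, 4/15, 7/20)

Since both coordinate triples sum to 1, the midpoint's barycentrics are the componentwise average.
(3/5+1/6)/2 = 23/60; similarly 4/15 and 7/20.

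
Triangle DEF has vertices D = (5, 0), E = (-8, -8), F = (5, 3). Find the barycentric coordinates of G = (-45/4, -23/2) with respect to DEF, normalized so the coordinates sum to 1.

(1/4, 5/4, -1/2)

Signed area of the reference triangle: [DEF] = ½·(5·(-8−3) + (-8)·(3−0) + 5·(0−(-8))) = ½·(-55 − 24 + 40) = -39/2.
[GEF] = ½·((-45/4)·(-8−3) + (-8)·(3−(-23/2)) + 5·(-23/2−(-8))) = ½·(495/4 − 116 − 35/2) = -39/8, so the D-coordinate is (-39/8)/(-39/2) = 1/4.
[DGF] = ½·(5·(-23/2−3) + (-45/4)·(3−0) + 5·(0−(-23/2))) = ½·(-145/2 − 135/4 + 115/2) = -195/8, so the E-coordinate is 5/4.
[DEG] = ½·(5·(-8−(-23/2)) + (-8)·(-23/2−0) + (-45/4)·(0−(-8))) = ½·(35/2 + 92 − 90) = 39/4, so the F-coordinate is -1/2.
Check: 1/4 + 5/4 − 1/2 = 1.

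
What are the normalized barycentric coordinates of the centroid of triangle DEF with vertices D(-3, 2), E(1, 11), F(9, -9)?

The centroid is the average of the vertices, so each weight is 1/3.

(1/3, 1/3, 1/3)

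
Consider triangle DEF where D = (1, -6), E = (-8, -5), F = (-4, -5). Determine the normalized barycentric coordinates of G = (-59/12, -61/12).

Signed area of the reference triangle: [DEF] = ½·(1·(-5−(-5)) + (-8)·(-5−(-6)) + (-4)·(-6−(-5))) = ½·(0 − 8 + 4) = -2.
[GEF] = ½·((-59/12)·(-5−(-5)) + (-8)·(-5−(-61/12)) + (-4)·(-61/12−(-5))) = ½·(0 − 2/3 + 1/3) = -1/6, so the D-coordinate is (-1/6)/(-2) = 1/12.
[DGF] = ½·(1·(-61/12−(-5)) + (-59/12)·(-5−(-6)) + (-4)·(-6−(-61/12))) = ½·(-1/12 − 59/12 + 11/3) = -2/3, so the E-coordinate is 1/3.
[DEG] = ½·(1·(-5−(-61/12)) + (-8)·(-61/12−(-6)) + (-59/12)·(-6−(-5))) = ½·(1/12 − 22/3 + 59/12) = -7/6, so the F-coordinate is 7/12.

(1/12, 1/3, 7/12)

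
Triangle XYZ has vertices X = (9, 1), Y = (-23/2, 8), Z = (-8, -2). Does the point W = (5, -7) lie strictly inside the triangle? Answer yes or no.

Barycentric coordinates of W: (225/361, -248/361, 384/361).
The three coordinates are positive, negative, positive; a point is interior exactly when all three are positive.

no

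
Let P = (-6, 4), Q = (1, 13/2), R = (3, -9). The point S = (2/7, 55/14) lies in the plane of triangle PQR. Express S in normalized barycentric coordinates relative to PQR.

Signed area of the reference triangle: [PQR] = ½·((-6)·(13/2−(-9)) + 1·(-9−4) + 3·(4−(13/2))) = ½·(-93 − 13 − 15/2) = -227/4.
[SQR] = ½·((2/7)·(13/2−(-9)) + 1·(-9−(55/14)) + 3·(55/14−(13/2))) = ½·(31/7 − 181/14 − 54/7) = -227/28, so the P-coordinate is (-227/28)/(-227/4) = 1/7.
[PSR] = ½·((-6)·(55/14−(-9)) + (2/7)·(-9−4) + 3·(4−(55/14))) = ½·(-543/7 − 26/7 + 3/14) = -1135/28, so the Q-coordinate is 5/7.
[PQS] = ½·((-6)·(13/2−(55/14)) + 1·(55/14−4) + (2/7)·(4−(13/2))) = ½·(-108/7 − 1/14 − 5/7) = -227/28, so the R-coordinate is 1/7.

(1/7, 5/7, 1/7)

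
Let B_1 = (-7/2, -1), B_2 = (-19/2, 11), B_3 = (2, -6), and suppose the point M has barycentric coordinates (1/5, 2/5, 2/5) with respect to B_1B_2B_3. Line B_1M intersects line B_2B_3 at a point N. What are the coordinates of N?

Line B_1M meets B_2B_3 where the B_1-coordinate vanishes; zeroing M's B_1-weight and renormalizing leaves B_2, B_3-weights 2/5 : 2/5 → (1/2, 1/2).
So N = (1/2)·B_2 + (1/2)·B_3 = (-15/4, 5/2).

(-15/4, 5/2)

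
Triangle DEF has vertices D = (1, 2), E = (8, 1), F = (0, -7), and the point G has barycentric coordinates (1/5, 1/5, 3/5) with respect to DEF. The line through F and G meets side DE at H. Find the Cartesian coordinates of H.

(9/2, 3/2)

Line FG meets DE where the F-coordinate vanishes; zeroing G's F-weight and renormalizing leaves D, E-weights 1/5 : 1/5 → (1/2, 1/2).
So H = (1/2)·D + (1/2)·E = (9/2, 3/2).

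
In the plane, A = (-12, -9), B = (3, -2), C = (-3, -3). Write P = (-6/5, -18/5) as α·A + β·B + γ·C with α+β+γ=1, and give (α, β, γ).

Signed area of the reference triangle: [ABC] = ½·((-12)·(-2−(-3)) + 3·(-3−(-9)) + (-3)·(-9−(-2))) = ½·(-12 + 18 + 21) = 27/2.
[PBC] = ½·((-6/5)·(-2−(-3)) + 3·(-3−(-18/5)) + (-3)·(-18/5−(-2))) = ½·(-6/5 + 9/5 + 24/5) = 27/10, so the A-coordinate is (27/10)/(27/2) = 1/5.
[APC] = ½·((-12)·(-18/5−(-3)) + (-6/5)·(-3−(-9)) + (-3)·(-9−(-18/5))) = ½·(36/5 − 36/5 + 81/5) = 81/10, so the B-coordinate is 3/5.
[ABP] = ½·((-12)·(-2−(-18/5)) + 3·(-18/5−(-9)) + (-6/5)·(-9−(-2))) = ½·(-96/5 + 81/5 + 42/5) = 27/10, so the C-coordinate is 1/5.

(1/5, 3/5, 1/5)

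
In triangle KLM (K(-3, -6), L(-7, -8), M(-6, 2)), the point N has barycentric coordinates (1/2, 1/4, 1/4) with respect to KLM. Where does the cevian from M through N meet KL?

(-13/3, -20/3)

Line MN meets KL where the M-coordinate vanishes; zeroing N's M-weight and renormalizing leaves K, L-weights 1/2 : 1/4 → (2/3, 1/3).
So J = (2/3)·K + (1/3)·L = (-13/3, -20/3).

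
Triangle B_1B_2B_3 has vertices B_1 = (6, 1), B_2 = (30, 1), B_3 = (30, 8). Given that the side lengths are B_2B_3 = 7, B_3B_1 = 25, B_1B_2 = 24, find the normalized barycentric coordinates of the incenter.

The incenter has barycentric coordinates proportional to the opposite side lengths: (7 : 25 : 24).
Normalizing by 7+25+24 = 56 gives (1/8, 25/56, 3/7).

(1/8, 25/56, 3/7)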